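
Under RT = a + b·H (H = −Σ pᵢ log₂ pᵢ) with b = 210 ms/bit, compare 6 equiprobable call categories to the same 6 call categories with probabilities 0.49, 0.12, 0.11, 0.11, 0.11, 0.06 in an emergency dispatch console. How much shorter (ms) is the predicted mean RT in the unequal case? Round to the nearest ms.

The RT saving is b·ΔH. Equiprobable H₀ = log₂(6) = 2.5850 bits; with the given probabilities H = 2.1657 bits.
b·(H₀ − H) = 210 × (2.5850 − 2.1657) = 88.04 ms.

88 ms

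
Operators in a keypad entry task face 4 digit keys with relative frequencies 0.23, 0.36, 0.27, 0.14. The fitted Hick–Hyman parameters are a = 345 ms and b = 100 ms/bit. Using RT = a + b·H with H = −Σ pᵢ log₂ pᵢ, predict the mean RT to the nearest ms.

538 ms

Entropy contributions −pᵢ log₂ pᵢ: 0.4877, 0.5306, 0.5100, 0.3971; sum H = 1.9254 bits.
RT = a + bH = 345 + 100·1.9254 = 537.54 ms.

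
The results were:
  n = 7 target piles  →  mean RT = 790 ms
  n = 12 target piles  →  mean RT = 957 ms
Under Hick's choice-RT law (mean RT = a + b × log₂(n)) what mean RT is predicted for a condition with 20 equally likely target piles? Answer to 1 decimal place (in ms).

Solve the two-equation system in a and b:
  b = (957 − 790) / (log₂ 12 − log₂ 7) = 167 / (3.5850 − 2.8074) = 214.761 ms/bit
  a = 790 − 214.761 × 2.8074 = 187.089 ms
Then RT(20) = 187.089 + 214.761 × log₂ 20 = 187.089 + 214.761 × 4.3219 ≈ 1115.272 ms.

1115.3 ms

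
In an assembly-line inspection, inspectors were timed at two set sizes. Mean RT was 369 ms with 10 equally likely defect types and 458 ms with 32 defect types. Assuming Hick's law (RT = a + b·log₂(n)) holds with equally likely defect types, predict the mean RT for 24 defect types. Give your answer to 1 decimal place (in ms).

Solve the two-equation system in a and b:
  b = (458 − 369) / (log₂ 32 − log₂ 10) = 89 / (5 − 3.3219) = 53.037 ms/bit
  a = 369 − 53.037 × 3.3219 = 192.815 ms
Then RT(24) = 192.815 + 53.037 × log₂ 24 = 192.815 + 53.037 × 4.5850 ≈ 435.988 ms.

436.0 ms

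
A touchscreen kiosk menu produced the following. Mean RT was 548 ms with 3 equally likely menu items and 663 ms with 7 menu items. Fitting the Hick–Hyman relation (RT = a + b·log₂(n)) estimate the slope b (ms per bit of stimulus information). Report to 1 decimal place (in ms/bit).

b = (RT₂ − RT₁)/(log₂ n₂ − log₂ n₁) = (663 − 548)/(2.8074 − 1.5850) = 94.078 ms/bit.

94.1 ms/bit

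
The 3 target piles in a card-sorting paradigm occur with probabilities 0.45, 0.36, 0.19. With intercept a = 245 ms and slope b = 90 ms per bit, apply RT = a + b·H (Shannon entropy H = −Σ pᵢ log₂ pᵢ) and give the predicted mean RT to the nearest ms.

Entropy contributions −pᵢ log₂ pᵢ: 0.5184, 0.5306, 0.4552; sum H = 1.5042 bits.
RT = a + bH = 245 + 90·1.5042 = 380.38 ms.

380 ms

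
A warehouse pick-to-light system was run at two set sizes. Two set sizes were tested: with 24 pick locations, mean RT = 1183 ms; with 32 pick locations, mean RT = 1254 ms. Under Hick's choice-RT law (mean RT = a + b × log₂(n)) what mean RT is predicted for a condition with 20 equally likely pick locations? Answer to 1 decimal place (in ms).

With log₂ n on the abscissa the relation is linear; from the two conditions:
  b = (1254 − 1183) / (log₂ 32 − log₂ 24) = 71 / (5 − 4.5850) = 171.069 ms/bit
  a = 1183 − 171.069 × 4.5850 = 398.656 ms
Then RT(20) = 398.656 + 171.069 × log₂ 20 = 398.656 + 171.069 × 4.3219 ≈ 1138.003 ms.

1138.0 ms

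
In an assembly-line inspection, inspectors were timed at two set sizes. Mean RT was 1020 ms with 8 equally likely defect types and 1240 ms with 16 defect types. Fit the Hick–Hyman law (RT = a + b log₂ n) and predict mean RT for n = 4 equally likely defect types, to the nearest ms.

800 ms

With log₂ n on the abscissa the relation is linear; from the two conditions:
  b = (1240 − 1020) / (log₂ 16 − log₂ 8) = 220 / (4 − 3) = 220 ms/bit
  a = 1020 − 220 × 3 = 360 ms
Then RT(4) = 360 + 220 × log₂ 4 = 360 + 220 × 2 ≈ 800.000 ms.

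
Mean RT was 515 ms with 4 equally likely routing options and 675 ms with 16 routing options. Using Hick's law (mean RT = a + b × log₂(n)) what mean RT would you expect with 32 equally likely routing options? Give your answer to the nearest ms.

With log₂ n on the abscissa the relation is linear; from the two conditions:
  b = (675 − 515) / (log₂ 16 − log₂ 4) = 160 / (4 − 2) = 80 ms/bit
  a = 515 − 80 × 2 = 355 ms
Then RT(32) = 355 + 80 × log₂ 32 = 355 + 80 × 5 ≈ 755.000 ms.

755 ms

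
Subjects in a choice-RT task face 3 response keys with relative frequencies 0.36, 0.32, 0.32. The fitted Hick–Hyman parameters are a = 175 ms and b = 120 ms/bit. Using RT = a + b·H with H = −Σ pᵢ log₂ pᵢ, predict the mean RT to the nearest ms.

365 ms

H = 0.36·log₂(1/0.36) + 0.32·log₂(1/0.32) + 0.32·log₂(1/0.32) = 1.5827 bits.
RT = 175 + 120 × 1.5827 = 364.92 ms.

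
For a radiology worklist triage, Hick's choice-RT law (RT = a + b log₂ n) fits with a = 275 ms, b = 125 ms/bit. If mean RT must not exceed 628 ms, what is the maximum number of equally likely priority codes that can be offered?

Set 275 + 125·log₂ n ≤ 628 → log₂ n ≤ (628 − 275)/125 = 2.8240.
So n ≤ 2^2.8240 = 7.081; the largest integer n is 7.

7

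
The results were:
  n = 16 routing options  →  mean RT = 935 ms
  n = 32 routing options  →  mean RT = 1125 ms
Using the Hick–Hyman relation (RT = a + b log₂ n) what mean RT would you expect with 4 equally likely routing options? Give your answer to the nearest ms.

RT is linear in log₂ n, so two points fix the line:
  b = (1125 − 935) / (log₂ 32 − log₂ 16) = 190 / (5 − 4) = 190 ms/bit
  a = 935 − 190 × 4 = 175 ms
Then RT(4) = 175 + 190 × log₂ 4 = 175 + 190 × 2 ≈ 555.000 ms.

555 ms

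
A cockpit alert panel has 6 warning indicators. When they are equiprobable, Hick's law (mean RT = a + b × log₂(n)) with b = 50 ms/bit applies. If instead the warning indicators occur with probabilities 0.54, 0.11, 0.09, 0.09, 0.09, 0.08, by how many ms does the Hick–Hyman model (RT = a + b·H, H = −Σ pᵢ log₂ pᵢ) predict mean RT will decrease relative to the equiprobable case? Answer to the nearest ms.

26 ms

Equiprobable entropy H₀ = log₂ 6 = 2.5850 bits.
Skewed entropy H = −Σ pᵢ log₂ pᵢ = 2.0598 bits.
ΔRT = b·(H₀ − H) = 50 × 0.5252 = 26.26 ms.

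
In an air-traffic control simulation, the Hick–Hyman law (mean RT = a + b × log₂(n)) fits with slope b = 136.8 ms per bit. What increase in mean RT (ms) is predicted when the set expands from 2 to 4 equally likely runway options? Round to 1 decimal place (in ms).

The intercept a cancels: ΔRT = b·(log₂ n₂ − log₂ n₁) = b·log₂(n₂/n₁).
log₂(4) − log₂(2) = log₂(4/2) = log₂(2) = 1.
ΔRT = 136.8 × 1.0000 = 136.800 ms.

136.8 ms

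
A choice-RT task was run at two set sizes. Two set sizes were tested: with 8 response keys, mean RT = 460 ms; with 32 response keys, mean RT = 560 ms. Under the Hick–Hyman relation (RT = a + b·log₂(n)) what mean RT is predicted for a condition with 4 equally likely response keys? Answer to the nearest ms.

With log₂ n on the abscissa the relation is linear; from the two conditions:
  b = (560 − 460) / (log₂ 32 − log₂ 8) = 100 / (5 − 3) = 50 ms/bit
  a = 460 − 50 × 3 = 310 ms
Then RT(4) = 310 + 50 × log₂ 4 = 310 + 50 × 2 ≈ 410.000 ms.

410 ms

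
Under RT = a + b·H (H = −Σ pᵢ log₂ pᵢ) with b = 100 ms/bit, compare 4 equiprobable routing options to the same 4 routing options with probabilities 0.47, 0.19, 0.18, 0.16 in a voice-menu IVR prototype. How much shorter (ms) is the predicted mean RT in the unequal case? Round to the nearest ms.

Equiprobable entropy H₀ = log₂ 4 = 2.0000 bits.
Skewed entropy H = −Σ pᵢ log₂ pᵢ = 1.8355 bits.
ΔRT = b·(H₀ − H) = 100 × 0.1645 = 16.45 ms.

16 ms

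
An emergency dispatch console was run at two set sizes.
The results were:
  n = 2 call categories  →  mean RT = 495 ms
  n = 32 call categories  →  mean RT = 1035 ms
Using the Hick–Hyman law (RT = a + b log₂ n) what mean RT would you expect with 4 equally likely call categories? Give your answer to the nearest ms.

Solve the two-equation system in a and b:
  b = (1035 − 495) / (log₂ 32 − log₂ 2) = 540 / (5 − 1) = 135 ms/bit
  a = 495 − 135 × 1 = 360 ms
Then RT(4) = 360 + 135 × log₂ 4 = 360 + 135 × 2 ≈ 630.000 ms.

630 ms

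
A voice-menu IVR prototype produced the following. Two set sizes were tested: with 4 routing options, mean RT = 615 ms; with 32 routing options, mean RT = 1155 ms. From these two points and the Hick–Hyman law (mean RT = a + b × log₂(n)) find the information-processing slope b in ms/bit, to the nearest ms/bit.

The slope on a log₂ axis is (1155 − 615) / (5 − 2) = 180 ms/bit.

180 ms/bit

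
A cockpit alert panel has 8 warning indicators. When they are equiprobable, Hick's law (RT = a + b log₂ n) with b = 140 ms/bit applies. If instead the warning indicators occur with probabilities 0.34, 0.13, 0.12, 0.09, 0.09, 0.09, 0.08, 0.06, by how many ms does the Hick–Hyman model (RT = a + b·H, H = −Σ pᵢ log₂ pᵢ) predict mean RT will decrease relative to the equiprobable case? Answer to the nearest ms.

35 ms

The RT saving is b·ΔH. Equiprobable H₀ = log₂(8) = 3.0000 bits; with the given probabilities H = 2.7519 bits.
b·(H₀ − H) = 140 × (3.0000 − 2.7519) = 34.74 ms.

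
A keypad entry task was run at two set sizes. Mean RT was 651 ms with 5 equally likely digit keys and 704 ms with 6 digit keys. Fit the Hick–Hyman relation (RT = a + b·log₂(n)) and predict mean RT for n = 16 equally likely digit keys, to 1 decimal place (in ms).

RT is linear in log₂ n, so two points fix the line:
  b = (704 − 651) / (log₂ 6 − log₂ 5) = 53 / (2.5850 − 2.3219) = 201.495 ms/bit
  a = 651 − 201.495 × 2.3219 = 183.144 ms
Then RT(16) = 183.144 + 201.495 × log₂ 16 = 183.144 + 201.495 × 4 ≈ 989.122 ms.

989.1 ms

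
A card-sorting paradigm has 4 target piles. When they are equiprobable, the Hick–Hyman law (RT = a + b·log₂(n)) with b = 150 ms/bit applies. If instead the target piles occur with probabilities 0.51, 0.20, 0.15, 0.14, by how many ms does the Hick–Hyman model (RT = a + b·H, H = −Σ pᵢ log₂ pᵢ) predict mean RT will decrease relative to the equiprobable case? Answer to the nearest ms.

The RT saving is b·ΔH. Equiprobable H₀ = log₂(4) = 2.0000 bits; with the given probabilities H = 1.7675 bits.
b·(H₀ − H) = 150 × (2.0000 − 1.7675) = 34.88 ms.

35 ms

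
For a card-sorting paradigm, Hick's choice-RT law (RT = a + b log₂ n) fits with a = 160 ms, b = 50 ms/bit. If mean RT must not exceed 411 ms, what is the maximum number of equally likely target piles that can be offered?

32

Information budget: (411 − 160)/50 = 5.0200 bits, so n ≤ 2^5.0200 = 32.447 → at most 32.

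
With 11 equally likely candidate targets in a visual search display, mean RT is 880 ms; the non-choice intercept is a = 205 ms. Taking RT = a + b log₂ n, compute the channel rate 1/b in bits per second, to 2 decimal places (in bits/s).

5.13 bits/s

Choice component = 880 − 205 = 675 ms over log₂(11) = 3.4594 bits.
b = 675 / 3.4594 = 195.119 ms/bit, so 1/b = 5.125 bits/s.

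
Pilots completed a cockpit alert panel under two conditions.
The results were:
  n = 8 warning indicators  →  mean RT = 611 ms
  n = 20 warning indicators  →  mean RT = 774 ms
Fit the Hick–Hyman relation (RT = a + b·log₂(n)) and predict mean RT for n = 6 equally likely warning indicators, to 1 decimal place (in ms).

559.8 ms

Fit slope and intercept:
  b = (774 − 611) / (log₂ 20 − log₂ 8) = 163 / (4.3219 − 3) = 123.305 ms/bit
  a = 611 − 123.305 × 3 = 241.086 ms
Then RT(6) = 241.086 + 123.305 × log₂ 6 = 241.086 + 123.305 × 2.5850 ≈ 559.824 ms.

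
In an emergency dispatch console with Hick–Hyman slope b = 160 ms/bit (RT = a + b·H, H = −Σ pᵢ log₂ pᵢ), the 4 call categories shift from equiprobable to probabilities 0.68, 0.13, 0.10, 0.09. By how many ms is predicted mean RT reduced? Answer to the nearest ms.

The RT saving is b·ΔH. Equiprobable H₀ = log₂(4) = 2.0000 bits; with the given probabilities H = 1.4058 bits.
b·(H₀ − H) = 160 × (2.0000 − 1.4058) = 95.07 ms.

95 ms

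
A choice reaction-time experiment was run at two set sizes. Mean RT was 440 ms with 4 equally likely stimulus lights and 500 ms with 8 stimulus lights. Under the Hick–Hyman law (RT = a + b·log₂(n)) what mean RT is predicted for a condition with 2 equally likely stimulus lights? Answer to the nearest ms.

Fit slope and intercept:
  b = (500 − 440) / (log₂ 8 − log₂ 4) = 60 / (3 − 2) = 60 ms/bit
  a = 440 − 60 × 2 = 320 ms
Then RT(2) = 320 + 60 × log₂ 2 = 320 + 60 × 1 ≈ 380.000 ms.

380 ms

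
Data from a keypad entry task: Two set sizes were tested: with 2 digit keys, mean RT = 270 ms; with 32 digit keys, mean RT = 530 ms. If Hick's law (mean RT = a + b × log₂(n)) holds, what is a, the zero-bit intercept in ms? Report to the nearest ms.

205 ms

b = (RT₂ − RT₁)/(log₂ n₂ − log₂ n₁) = (530 − 270)/(5 − 1) = 65 ms/bit.
a = RT₁ − b·log₂ n₁ = 270 − 65 × 1 = 205.000 ms.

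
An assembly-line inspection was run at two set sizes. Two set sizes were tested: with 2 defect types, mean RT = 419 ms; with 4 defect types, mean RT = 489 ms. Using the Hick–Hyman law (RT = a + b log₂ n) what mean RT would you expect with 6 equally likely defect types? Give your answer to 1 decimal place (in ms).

529.9 ms

RT is linear in log₂ n, so two points fix the line:
  b = (489 − 419) / (log₂ 4 − log₂ 2) = 70 / (2 − 1) = 70.000 ms/bit
  a = 419 − 70.000 × 1 = 349.000 ms
Then RT(6) = 349.000 + 70.000 × log₂ 6 = 349.000 + 70.000 × 2.5850 ≈ 529.947 ms.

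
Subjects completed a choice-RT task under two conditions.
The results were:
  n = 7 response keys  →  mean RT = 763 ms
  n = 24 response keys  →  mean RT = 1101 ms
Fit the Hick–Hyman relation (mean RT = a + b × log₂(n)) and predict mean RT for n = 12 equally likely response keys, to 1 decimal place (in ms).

RT is linear in log₂ n, so two points fix the line:
  b = (1101 − 763) / (log₂ 24 − log₂ 7) = 338 / (4.5850 − 2.8074) = 190.143 ms/bit
  a = 763 − 190.143 × 2.8074 = 229.201 ms
Then RT(12) = 229.201 + 190.143 × log₂ 12 = 229.201 + 190.143 × 3.5850 ≈ 910.857 ms.

910.9 ms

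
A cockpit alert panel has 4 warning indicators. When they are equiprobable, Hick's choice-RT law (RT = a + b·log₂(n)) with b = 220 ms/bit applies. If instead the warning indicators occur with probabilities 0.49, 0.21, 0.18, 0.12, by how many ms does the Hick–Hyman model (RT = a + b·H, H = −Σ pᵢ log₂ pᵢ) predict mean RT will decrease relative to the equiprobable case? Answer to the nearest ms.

Equiprobable entropy H₀ = log₂ 4 = 2.0000 bits.
Skewed entropy H = −Σ pᵢ log₂ pᵢ = 1.7895 bits.
ΔRT = b·(H₀ − H) = 220 × 0.2105 = 46.31 ms.

46 ms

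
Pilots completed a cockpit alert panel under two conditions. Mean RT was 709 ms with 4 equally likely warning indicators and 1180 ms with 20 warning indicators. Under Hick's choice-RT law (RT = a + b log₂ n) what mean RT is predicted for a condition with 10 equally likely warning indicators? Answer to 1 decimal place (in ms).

977.2 ms

Solve the two-equation system in a and b:
  b = (1180 − 709) / (log₂ 20 − log₂ 4) = 471 / (4.3219 − 2) = 202.849 ms/bit
  a = 709 − 202.849 × 2 = 303.303 ms
Then RT(10) = 303.303 + 202.849 × log₂ 10 = 303.303 + 202.849 × 3.3219 ≈ 977.151 ms.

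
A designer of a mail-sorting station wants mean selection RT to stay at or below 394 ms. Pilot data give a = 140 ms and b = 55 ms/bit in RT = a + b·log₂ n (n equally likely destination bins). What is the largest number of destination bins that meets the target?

55·log₂ n ≤ 394 − 140 = 254, giving log₂ n ≤ 4.6182 and n ≤ 24.559. The largest whole number is 24.

24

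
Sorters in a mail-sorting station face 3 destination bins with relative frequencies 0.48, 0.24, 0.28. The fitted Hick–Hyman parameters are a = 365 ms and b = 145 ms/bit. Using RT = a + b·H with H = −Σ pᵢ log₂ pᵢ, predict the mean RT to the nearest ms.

Entropy contributions −pᵢ log₂ pᵢ: 0.5083, 0.4941, 0.5142; sum H = 1.5166 bits.
RT = a + bH = 365 + 145·1.5166 = 584.91 ms.

585 ms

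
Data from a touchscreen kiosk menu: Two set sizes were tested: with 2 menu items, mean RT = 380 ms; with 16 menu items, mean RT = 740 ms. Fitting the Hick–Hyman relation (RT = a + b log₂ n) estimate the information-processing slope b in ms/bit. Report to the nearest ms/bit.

Slope: b = (740 − 380) / (log₂ 16 − log₂ 2) = 360/3.0000 = 120 ms/bit.

120 ms/bit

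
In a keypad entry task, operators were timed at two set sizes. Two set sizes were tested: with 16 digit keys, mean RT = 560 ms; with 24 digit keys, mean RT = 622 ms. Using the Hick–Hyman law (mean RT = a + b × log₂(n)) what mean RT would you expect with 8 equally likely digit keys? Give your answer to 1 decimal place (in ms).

454.0 ms

With log₂ n on the abscissa the relation is linear; from the two conditions:
  b = (622 − 560) / (log₂ 24 − log₂ 16) = 62 / (4.5850 − 4) = 105.990 ms/bit
  a = 560 − 105.990 × 4 = 136.041 ms
Then RT(8) = 136.041 + 105.990 × log₂ 8 = 136.041 + 105.990 × 3 ≈ 454.010 ms.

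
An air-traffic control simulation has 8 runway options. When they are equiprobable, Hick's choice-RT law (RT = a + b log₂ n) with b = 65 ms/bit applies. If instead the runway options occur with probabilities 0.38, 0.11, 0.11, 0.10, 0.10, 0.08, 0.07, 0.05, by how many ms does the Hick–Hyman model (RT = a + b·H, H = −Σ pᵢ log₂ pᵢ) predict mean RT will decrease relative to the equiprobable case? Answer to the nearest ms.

21 ms

Equiprobable entropy H₀ = log₂ 8 = 3.0000 bits.
Skewed entropy H = −Σ pᵢ log₂ pᵢ = 2.6716 bits.
ΔRT = b·(H₀ − H) = 65 × 0.3284 = 21.35 ms.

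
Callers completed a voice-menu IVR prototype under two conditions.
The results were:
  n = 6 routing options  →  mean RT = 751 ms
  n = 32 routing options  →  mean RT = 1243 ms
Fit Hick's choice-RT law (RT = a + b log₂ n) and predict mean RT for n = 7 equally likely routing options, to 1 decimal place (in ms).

RT is linear in log₂ n, so two points fix the line:
  b = (1243 − 751) / (log₂ 32 − log₂ 6) = 492 / (5 − 2.5850) = 203.724 ms/bit
  a = 751 − 203.724 × 2.5850 = 224.382 ms
Then RT(7) = 224.382 + 203.724 × log₂ 7 = 224.382 + 203.724 × 2.8074 ≈ 796.307 ms.

796.3 ms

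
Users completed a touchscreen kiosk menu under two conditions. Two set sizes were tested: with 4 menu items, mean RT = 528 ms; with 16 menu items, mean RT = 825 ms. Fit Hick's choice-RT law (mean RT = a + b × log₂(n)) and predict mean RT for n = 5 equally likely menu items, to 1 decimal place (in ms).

Solve the two-equation system in a and b:
  b = (825 − 528) / (log₂ 16 − log₂ 4) = 297 / (4 − 2) = 148.500 ms/bit
  a = 528 − 148.500 × 2 = 231.000 ms
Then RT(5) = 231.000 + 148.500 × log₂ 5 = 231.000 + 148.500 × 2.3219 ≈ 575.806 ms.

575.8 ms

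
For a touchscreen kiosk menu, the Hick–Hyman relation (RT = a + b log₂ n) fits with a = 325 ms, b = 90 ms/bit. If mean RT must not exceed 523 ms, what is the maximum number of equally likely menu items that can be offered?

Set 325 + 90·log₂ n ≤ 523 → log₂ n ≤ (523 − 325)/90 = 2.2000.
So n ≤ 2^2.2000 = 4.595; the largest integer n is 4.

4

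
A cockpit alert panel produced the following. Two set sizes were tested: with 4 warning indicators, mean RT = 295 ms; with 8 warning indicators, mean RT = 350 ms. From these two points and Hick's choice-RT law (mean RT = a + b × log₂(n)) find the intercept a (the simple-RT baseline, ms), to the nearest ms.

The slope on a log₂ axis is (350 − 295) / (3 − 2) = 55 ms/bit.
Intercept: a = 295 − 55·log₂(4) = 185.000 ms.

185 ms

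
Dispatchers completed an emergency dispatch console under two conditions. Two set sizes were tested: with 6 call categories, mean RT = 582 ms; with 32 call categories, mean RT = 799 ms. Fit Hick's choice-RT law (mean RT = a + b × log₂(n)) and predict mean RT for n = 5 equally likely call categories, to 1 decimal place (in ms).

Solve the two-equation system in a and b:
  b = (799 − 582) / (log₂ 32 − log₂ 6) = 217 / (5 − 2.5850) = 89.854 ms/bit
  a = 582 − 89.854 × 2.5850 = 349.732 ms
Then RT(5) = 349.732 + 89.854 × log₂ 5 = 349.732 + 89.854 × 2.3219 ≈ 558.365 ms.

558.4 ms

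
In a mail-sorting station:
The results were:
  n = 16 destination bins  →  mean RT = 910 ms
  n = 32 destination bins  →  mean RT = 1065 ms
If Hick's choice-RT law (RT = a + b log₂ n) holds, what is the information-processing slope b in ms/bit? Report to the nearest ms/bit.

b = (RT₂ − RT₁)/(log₂ n₂ − log₂ n₁) = (1065 − 910)/(5 − 4) = 155 ms/bit.

155 ms/bit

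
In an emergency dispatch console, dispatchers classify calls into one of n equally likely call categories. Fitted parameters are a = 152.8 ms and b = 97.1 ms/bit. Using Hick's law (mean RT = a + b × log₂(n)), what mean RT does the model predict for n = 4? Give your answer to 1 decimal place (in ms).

347.0 ms

log₂(4) = 2 bits, so RT = 152.8 + 97.1 × 2 ≈ 347.000 ms.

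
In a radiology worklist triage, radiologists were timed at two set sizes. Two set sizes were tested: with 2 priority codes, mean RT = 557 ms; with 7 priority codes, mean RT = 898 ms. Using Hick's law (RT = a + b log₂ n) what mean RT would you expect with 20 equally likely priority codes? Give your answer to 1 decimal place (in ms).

Solve the two-equation system in a and b:
  b = (898 − 557) / (log₂ 7 − log₂ 2) = 341 / (2.8074 − 1) = 188.674 ms/bit
  a = 557 − 188.674 × 1 = 368.326 ms
Then RT(20) = 368.326 + 188.674 × log₂ 20 = 368.326 + 188.674 × 4.3219 ≈ 1183.760 ms.

1183.8 ms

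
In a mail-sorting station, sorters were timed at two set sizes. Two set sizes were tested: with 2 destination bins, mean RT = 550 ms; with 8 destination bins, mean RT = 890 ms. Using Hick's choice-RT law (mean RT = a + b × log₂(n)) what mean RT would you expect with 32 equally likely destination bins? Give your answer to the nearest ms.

With log₂ n on the abscissa the relation is linear; from the two conditions:
  b = (890 − 550) / (log₂ 8 − log₂ 2) = 340 / (3 − 1) = 170 ms/bit
  a = 550 − 170 × 1 = 380 ms
Then RT(32) = 380 + 170 × log₂ 32 = 380 + 170 × 5 ≈ 1230.000 ms.

1230 ms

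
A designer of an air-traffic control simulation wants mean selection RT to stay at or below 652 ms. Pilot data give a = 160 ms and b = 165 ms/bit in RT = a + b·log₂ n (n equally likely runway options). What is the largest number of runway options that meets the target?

Set 160 + 165·log₂ n ≤ 652 → log₂ n ≤ (652 − 160)/165 = 2.9818.
So n ≤ 2^2.9818 = 7.900; the largest integer n is 7.

7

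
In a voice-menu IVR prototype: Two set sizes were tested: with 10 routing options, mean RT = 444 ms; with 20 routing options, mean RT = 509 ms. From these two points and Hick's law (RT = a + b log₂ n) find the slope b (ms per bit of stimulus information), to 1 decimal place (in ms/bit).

b = (RT₂ − RT₁)/(log₂ n₂ − log₂ n₁) = (509 − 444)/(4.3219 − 3.3219) = 65.000 ms/bit.

65.0 ms/bit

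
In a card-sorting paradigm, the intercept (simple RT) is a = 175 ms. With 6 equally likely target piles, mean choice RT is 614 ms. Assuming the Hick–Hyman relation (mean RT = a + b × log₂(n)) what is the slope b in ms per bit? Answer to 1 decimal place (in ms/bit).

6 alternatives carry log₂ 6 = 2.5850 bits; the choice cost is 614 − 175 = 439 ms, so b = 439/2.5850 = 169.828 ms/bit.

169.8 ms/bit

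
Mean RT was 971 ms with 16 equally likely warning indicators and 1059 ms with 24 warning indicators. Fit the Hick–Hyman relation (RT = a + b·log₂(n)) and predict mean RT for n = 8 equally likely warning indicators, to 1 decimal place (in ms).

Solve the two-equation system in a and b:
  b = (1059 − 971) / (log₂ 24 − log₂ 16) = 88 / (4.5850 − 4) = 150.437 ms/bit
  a = 971 − 150.437 × 4 = 369.252 ms
Then RT(8) = 369.252 + 150.437 × log₂ 8 = 369.252 + 150.437 × 3 ≈ 820.563 ms.

820.6 ms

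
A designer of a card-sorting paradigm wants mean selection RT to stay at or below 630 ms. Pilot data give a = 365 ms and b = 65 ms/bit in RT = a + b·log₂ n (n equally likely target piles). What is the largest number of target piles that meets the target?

Set 365 + 65·log₂ n ≤ 630 → log₂ n ≤ (630 − 365)/65 = 4.0769.
So n ≤ 2^4.0769 = 16.876; the largest integer n is 16.

16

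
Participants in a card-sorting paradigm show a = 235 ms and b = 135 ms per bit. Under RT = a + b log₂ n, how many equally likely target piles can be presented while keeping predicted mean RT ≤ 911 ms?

Information budget: (911 − 235)/135 = 5.0074 bits, so n ≤ 2^5.0074 = 32.165 → at most 32.

32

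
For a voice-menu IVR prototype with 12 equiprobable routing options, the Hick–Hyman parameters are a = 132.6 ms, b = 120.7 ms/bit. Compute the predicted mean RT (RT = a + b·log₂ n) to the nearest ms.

565 ms

log₂(12) = 3.5850 bits, so RT = 132.6 + 120.7 × 3.5850 ≈ 565.305 ms.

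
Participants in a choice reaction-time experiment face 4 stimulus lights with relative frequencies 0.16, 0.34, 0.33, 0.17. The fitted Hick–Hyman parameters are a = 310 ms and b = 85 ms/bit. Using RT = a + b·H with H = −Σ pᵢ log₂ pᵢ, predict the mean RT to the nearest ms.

H = 0.16·log₂(1/0.16) + 0.34·log₂(1/0.34) + 0.33·log₂(1/0.33) + 0.17·log₂(1/0.17) = 1.9146 bits.
RT = 310 + 85 × 1.9146 = 472.74 ms.

473 ms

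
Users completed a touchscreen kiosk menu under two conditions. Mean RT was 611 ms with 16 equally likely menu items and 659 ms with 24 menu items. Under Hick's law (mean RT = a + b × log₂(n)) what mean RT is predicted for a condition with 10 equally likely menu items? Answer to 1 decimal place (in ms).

555.4 ms

With log₂ n on the abscissa the relation is linear; from the two conditions:
  b = (659 − 611) / (log₂ 24 − log₂ 16) = 48 / (4.5850 − 4) = 82.057 ms/bit
  a = 611 − 82.057 × 4 = 282.774 ms
Then RT(10) = 282.774 + 82.057 × log₂ 10 = 282.774 + 82.057 × 3.3219 ≈ 555.360 ms.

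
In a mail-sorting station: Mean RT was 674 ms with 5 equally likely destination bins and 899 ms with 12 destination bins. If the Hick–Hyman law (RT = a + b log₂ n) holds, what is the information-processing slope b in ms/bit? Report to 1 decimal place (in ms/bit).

178.1 ms/bit

The slope on a log₂ axis is (899 − 674) / (3.5850 − 2.3219) = 178.142 ms/bit.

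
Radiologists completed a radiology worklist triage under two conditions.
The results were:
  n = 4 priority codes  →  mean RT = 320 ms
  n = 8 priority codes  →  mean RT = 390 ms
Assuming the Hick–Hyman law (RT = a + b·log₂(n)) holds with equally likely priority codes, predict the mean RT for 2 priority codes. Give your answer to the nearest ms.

Solve the two-equation system in a and b:
  b = (390 − 320) / (log₂ 8 − log₂ 4) = 70 / (3 − 2) = 70 ms/bit
  a = 320 − 70 × 2 = 180 ms
Then RT(2) = 180 + 70 × log₂ 2 = 180 + 70 × 1 ≈ 250.000 ms.

250 ms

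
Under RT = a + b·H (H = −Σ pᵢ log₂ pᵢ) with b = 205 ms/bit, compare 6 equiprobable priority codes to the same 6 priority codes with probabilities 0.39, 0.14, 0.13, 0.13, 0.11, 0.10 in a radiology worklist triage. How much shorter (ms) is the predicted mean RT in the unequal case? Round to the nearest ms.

Equiprobable entropy H₀ = log₂ 6 = 2.5850 bits.
Skewed entropy H = −Σ pᵢ log₂ pᵢ = 2.3747 bits.
ΔRT = b·(H₀ − H) = 205 × 0.2103 = 43.11 ms.

43 ms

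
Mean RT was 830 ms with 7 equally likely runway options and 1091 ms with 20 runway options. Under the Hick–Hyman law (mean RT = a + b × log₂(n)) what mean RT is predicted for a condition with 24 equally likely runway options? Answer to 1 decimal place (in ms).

1136.3 ms

Solve the two-equation system in a and b:
  b = (1091 − 830) / (log₂ 20 − log₂ 7) = 261 / (4.3219 − 2.8074) = 172.326 ms/bit
  a = 830 − 172.326 × 2.8074 = 346.220 ms
Then RT(24) = 346.220 + 172.326 × log₂ 24 = 346.220 + 172.326 × 4.5850 ≈ 1136.328 ms.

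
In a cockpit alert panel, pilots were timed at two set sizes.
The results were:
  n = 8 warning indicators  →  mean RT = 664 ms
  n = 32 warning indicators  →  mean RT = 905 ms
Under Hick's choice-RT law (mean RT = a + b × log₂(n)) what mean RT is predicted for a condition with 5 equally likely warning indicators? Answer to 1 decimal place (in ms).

582.3 ms

Solve the two-equation system in a and b:
  b = (905 − 664) / (log₂ 32 − log₂ 8) = 241 / (5 − 3) = 120.500 ms/bit
  a = 664 − 120.500 × 3 = 302.500 ms
Then RT(5) = 302.500 + 120.500 × log₂ 5 = 302.500 + 120.500 × 2.3219 ≈ 582.292 ms.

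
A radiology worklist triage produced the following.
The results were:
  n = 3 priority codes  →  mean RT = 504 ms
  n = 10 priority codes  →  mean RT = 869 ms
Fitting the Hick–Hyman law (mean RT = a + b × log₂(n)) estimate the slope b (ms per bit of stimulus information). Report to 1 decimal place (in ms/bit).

210.1 ms/bit

Slope: b = (869 − 504) / (log₂ 10 − log₂ 3) = 365/1.7370 = 210.137 ms/bit.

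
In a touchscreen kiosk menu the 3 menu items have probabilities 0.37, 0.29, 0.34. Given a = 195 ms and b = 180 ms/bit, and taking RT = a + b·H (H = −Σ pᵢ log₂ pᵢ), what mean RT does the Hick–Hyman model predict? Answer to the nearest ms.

Entropy contributions −pᵢ log₂ pᵢ: 0.5307, 0.5179, 0.5292; sum H = 1.5778 bits.
RT = a + bH = 195 + 180·1.5778 = 479.01 ms.

479 ms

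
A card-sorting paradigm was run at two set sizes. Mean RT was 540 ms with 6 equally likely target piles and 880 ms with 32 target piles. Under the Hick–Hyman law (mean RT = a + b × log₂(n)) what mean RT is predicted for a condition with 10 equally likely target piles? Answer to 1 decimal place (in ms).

Fit slope and intercept:
  b = (880 − 540) / (log₂ 32 − log₂ 6) = 340 / (5 − 2.5850) = 140.785 ms/bit
  a = 540 − 140.785 × 2.5850 = 176.077 ms
Then RT(10) = 176.077 + 140.785 × log₂ 10 = 176.077 + 140.785 × 3.3219 ≈ 643.753 ms.

643.8 ms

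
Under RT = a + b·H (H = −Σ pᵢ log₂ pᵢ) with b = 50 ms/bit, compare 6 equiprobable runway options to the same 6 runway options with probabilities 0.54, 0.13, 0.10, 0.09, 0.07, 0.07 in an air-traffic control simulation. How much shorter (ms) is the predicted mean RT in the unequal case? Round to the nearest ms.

The RT saving is b·ΔH. Equiprobable H₀ = log₂(6) = 2.5850 bits; with the given probabilities H = 2.0446 bits.
b·(H₀ − H) = 50 × (2.5850 − 2.0446) = 27.02 ms.

27 ms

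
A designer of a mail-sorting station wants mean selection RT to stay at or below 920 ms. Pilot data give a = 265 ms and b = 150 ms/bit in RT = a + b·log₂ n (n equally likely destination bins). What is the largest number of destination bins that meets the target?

Set 265 + 150·log₂ n ≤ 920 → log₂ n ≤ (920 − 265)/150 = 4.3667.
So n ≤ 2^4.3667 = 20.630; the largest integer n is 20.

20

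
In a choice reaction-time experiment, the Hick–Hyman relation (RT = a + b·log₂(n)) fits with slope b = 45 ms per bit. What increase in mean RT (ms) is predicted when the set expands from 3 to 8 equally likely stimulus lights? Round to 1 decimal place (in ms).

Only the slope matters, since a is common to both: ΔRT = b·log₂(n₂/n₁).
log₂(8) − log₂(3) = 3 − 1.5850 = 1.4150.
ΔRT = 45 × 1.4150 = 63.677 ms.

63.7 ms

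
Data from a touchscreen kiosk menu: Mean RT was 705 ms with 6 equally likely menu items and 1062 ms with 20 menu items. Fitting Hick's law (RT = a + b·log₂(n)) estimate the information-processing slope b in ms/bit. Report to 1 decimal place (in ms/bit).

205.5 ms/bit

b = (RT₂ − RT₁)/(log₂ n₂ − log₂ n₁) = (1062 − 705)/(4.3219 − 2.5850) = 205.531 ms/bit.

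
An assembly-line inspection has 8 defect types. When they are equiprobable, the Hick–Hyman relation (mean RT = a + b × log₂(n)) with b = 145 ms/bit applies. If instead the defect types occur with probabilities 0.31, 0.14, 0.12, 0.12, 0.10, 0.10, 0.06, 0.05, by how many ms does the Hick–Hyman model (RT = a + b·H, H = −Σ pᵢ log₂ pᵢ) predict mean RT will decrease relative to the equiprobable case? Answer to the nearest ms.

The RT saving is b·ΔH. Equiprobable H₀ = log₂(8) = 3.0000 bits; with the given probabilities H = 2.7791 bits.
b·(H₀ − H) = 145 × (3.0000 − 2.7791) = 32.04 ms.

32 ms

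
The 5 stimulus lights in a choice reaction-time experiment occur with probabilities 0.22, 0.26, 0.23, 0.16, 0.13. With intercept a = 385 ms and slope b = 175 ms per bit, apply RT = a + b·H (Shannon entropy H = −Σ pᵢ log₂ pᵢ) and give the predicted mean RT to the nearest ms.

H = 0.22·log₂(1/0.22) + 0.26·log₂(1/0.26) + 0.23·log₂(1/0.23) + 0.16·log₂(1/0.16) + 0.13·log₂(1/0.13) = 2.2792 bits.
RT = 385 + 175 × 2.2792 = 783.86 ms.

784 ms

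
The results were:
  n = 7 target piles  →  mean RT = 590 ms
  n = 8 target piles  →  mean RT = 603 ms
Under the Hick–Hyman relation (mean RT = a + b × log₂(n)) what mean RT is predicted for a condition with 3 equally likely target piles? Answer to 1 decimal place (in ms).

507.5 ms

Solve the two-equation system in a and b:
  b = (603 − 590) / (log₂ 8 − log₂ 7) = 13 / (3 − 2.8074) = 67.482 ms/bit
  a = 590 − 67.482 × 2.8074 = 400.555 ms
Then RT(3) = 400.555 + 67.482 × log₂ 3 = 400.555 + 67.482 × 1.5850 ≈ 507.511 ms.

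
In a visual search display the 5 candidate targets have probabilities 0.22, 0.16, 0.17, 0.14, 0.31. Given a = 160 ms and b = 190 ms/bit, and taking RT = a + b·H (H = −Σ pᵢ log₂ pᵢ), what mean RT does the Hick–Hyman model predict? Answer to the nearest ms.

H = 0.22·log₂(1/0.22) + 0.16·log₂(1/0.16) + 0.17·log₂(1/0.17) + 0.14·log₂(1/0.14) + 0.31·log₂(1/0.31) = 2.2591 bits.
RT = 160 + 190 × 2.2591 = 589.23 ms.

589 ms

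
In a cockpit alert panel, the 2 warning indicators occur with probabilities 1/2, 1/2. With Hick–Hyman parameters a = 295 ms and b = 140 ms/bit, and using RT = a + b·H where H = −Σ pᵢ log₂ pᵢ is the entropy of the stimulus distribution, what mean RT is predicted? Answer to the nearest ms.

435 ms

Each term −pᵢ log₂ pᵢ: 0.5·1 + 0.5·1; summed, H = 1.000 bits.
Mean RT = a + bH = 295 + 140·1.000 = 435.00 ms.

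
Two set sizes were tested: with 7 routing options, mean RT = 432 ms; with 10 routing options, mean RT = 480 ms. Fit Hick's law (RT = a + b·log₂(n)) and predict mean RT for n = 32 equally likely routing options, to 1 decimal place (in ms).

RT is linear in log₂ n, so two points fix the line:
  b = (480 − 432) / (log₂ 10 − log₂ 7) = 48 / (3.3219 − 2.8074) = 93.281 ms/bit
  a = 432 − 93.281 × 2.8074 = 170.127 ms
Then RT(32) = 170.127 + 93.281 × log₂ 32 = 170.127 + 93.281 × 5 ≈ 636.533 ms.

636.5 ms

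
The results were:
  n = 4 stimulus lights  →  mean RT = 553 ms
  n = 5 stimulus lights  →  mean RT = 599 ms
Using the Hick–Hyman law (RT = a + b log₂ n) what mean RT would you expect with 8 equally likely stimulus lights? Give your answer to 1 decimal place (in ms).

Fit slope and intercept:
  b = (599 − 553) / (log₂ 5 − log₂ 4) = 46 / (2.3219 − 2) = 142.889 ms/bit
  a = 553 − 142.889 × 2 = 267.222 ms
Then RT(8) = 267.222 + 142.889 × log₂ 8 = 267.222 + 142.889 × 3 ≈ 695.889 ms.

695.9 ms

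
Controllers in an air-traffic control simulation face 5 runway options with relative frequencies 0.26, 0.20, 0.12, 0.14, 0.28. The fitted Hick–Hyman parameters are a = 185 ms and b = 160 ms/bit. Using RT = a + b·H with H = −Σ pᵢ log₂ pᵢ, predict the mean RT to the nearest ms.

H = 0.26·log₂(1/0.26) + 0.20·log₂(1/0.20) + 0.12·log₂(1/0.12) + 0.14·log₂(1/0.14) + 0.28·log₂(1/0.28) = 2.2481 bits.
RT = 185 + 160 × 2.2481 = 544.69 ms.

545 ms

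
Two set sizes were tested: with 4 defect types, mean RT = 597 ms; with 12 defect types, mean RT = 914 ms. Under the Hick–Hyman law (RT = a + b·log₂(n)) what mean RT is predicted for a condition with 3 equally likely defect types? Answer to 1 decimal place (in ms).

514.0 ms

Solve the two-equation system in a and b:
  b = (914 − 597) / (log₂ 12 − log₂ 4) = 317 / (3.5850 − 2) = 200.005 ms/bit
  a = 597 − 200.005 × 2 = 196.991 ms
Then RT(3) = 196.991 + 200.005 × log₂ 3 = 196.991 + 200.005 × 1.5850 ≈ 513.991 ms.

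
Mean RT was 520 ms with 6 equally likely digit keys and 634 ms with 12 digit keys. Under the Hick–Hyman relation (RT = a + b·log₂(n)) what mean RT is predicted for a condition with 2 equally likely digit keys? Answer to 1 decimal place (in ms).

339.3 ms

RT is linear in log₂ n, so two points fix the line:
  b = (634 − 520) / (log₂ 12 − log₂ 6) = 114 / (3.5850 − 2.5850) = 114.000 ms/bit
  a = 520 − 114.000 × 2.5850 = 225.314 ms
Then RT(2) = 225.314 + 114.000 × log₂ 2 = 225.314 + 114.000 × 1 ≈ 339.314 ms.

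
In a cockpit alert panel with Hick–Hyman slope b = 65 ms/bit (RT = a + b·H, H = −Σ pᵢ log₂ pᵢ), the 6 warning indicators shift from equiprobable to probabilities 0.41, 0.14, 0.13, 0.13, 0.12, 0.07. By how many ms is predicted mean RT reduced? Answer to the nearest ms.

17 ms

Equiprobable entropy H₀ = log₂ 6 = 2.5850 bits.
Skewed entropy H = −Σ pᵢ log₂ pᵢ = 2.3254 bits.
ΔRT = b·(H₀ − H) = 65 × 0.2596 = 16.87 ms.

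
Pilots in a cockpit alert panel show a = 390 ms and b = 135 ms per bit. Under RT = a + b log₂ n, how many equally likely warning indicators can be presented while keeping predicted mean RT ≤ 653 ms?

3

135·log₂ n ≤ 653 − 390 = 263, giving log₂ n ≤ 1.9481 and n ≤ 3.859. The largest whole number is 3.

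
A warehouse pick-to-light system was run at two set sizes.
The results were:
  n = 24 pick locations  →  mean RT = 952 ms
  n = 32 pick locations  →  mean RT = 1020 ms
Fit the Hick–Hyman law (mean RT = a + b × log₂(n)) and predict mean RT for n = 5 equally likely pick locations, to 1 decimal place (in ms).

581.2 ms

RT is linear in log₂ n, so two points fix the line:
  b = (1020 − 952) / (log₂ 32 − log₂ 24) = 68 / (5 − 4.5850) = 163.841 ms/bit
  a = 952 − 163.841 × 4.5850 = 200.797 ms
Then RT(5) = 200.797 + 163.841 × log₂ 5 = 200.797 + 163.841 × 2.3219 ≈ 581.223 ms.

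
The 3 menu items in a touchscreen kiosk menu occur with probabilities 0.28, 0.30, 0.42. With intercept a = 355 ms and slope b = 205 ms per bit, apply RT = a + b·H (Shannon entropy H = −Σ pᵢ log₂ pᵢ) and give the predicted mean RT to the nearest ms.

Entropy contributions −pᵢ log₂ pᵢ: 0.5142, 0.5211, 0.5256; sum H = 1.5610 bits.
RT = a + bH = 355 + 205·1.5610 = 675.00 ms.

675 ms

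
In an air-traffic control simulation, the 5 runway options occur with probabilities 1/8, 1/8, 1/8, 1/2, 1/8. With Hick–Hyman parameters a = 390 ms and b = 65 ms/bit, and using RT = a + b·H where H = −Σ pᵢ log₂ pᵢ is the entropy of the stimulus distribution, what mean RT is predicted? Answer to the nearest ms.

520 ms

Each term −pᵢ log₂ pᵢ: 0.125·3 + 0.125·3 + 0.125·3 + 0.5·1 + 0.125·3; summed, H = 2.000 bits.
Mean RT = a + bH = 390 + 65·2.000 = 520.00 ms.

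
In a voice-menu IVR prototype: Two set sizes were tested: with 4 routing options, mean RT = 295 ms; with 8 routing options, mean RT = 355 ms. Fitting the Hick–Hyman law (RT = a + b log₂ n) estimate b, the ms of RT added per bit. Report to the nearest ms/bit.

60 ms/bit

Slope: b = (355 − 295) / (log₂ 8 − log₂ 4) = 60/1.0000 = 60 ms/bit.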